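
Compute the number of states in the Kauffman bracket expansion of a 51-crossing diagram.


Each crossing contributes 2 choices (A-smoothing or B-smoothing).
Total states = 2^51 = 2251799813685248

2251799813685248


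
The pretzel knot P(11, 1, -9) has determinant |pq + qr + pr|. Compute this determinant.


Step 1: Compute pq + qr + pr.
pq = 11*1 = 11
qr = 1*(-9) = -9
pr = 11*(-9) = -99
pq + qr + pr = 11 + (-9) + (-99) = -97
Step 2: Take absolute value.
det(P(11,1,-9)) = |-97| = 97

97


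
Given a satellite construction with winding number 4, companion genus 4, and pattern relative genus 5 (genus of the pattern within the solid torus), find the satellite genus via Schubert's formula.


Schubert: g(satellite) = g_rel(pattern) + |winding| * g(companion),
where g_rel(pattern) is the genus of the pattern relative to the solid torus.
= 5 + 4 * 4
= 5 + 16 = 21

21


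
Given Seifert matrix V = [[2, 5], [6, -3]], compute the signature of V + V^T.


Step 1: V + V^T = [[4, 11], [11, -6]]
Step 2: trace = -2, det = -145
Step 3: Discriminant = (-2)^2 - 4*(-145) = 584
Step 4: Eigenvalues: 11.083, -13.083
Step 5: Signature = (# positive eigenvalues) - (# negative eigenvalues) = 0

0


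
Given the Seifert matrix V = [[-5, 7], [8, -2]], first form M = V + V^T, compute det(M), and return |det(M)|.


Step 1: Form V + V^T where V = [[-5, 7], [8, -2]]
  V^T = [[-5, 8], [7, -2]]
  V + V^T = [[-10, 15], [15, -4]]
Step 2: det(V + V^T) = (-10)*(-4) - 15*15
  = 40 - 225 = -185
Step 3: Knot determinant = |det(V + V^T)| = |-185| = 185

185


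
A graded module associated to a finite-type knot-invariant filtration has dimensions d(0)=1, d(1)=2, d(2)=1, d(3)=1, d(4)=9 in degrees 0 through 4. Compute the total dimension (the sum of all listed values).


Total dimension = d(0) + d(1) + ... + d(4)
= 1 + 2 + 1 + 1 + 9
= 14

14


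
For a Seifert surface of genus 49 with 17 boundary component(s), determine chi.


chi = 2 - 2g - b
= 2 - 2*49 - 17
= 2 - 98 - 17 = -113

-113


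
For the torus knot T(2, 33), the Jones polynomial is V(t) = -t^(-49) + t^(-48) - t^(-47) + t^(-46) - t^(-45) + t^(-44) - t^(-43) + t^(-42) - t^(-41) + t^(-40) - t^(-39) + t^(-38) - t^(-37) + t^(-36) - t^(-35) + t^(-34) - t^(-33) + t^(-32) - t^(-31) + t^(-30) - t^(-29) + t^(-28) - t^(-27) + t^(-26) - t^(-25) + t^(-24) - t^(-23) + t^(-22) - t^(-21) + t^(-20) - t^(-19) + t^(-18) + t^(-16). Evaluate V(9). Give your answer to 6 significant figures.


Substituting t = 9 into V(t) = -t^(-49) + t^(-48) - t^(-47) + t^(-46) - t^(-45) + t^(-44) - t^(-43) + t^(-42) - t^(-41) + t^(-40) - t^(-39) + t^(-38) - t^(-37) + t^(-36) - t^(-35) + t^(-34) - t^(-33) + t^(-32) - t^(-31) + t^(-30) - t^(-29) + t^(-28) - t^(-27) + t^(-26) - t^(-25) + t^(-24) - t^(-23) + t^(-22) - t^(-21) + t^(-20) - t^(-19) + t^(-18) + t^(-16):
  (-)t^(-49) = -1.74629e-47
  (+)t^(-48) = 1.57166e-46
  (-)t^(-47) = -1.4145e-45
  (+)t^(-46) = 1.27305e-44
  (-)t^(-45) = -1.14574e-43
  (+)t^(-44) = 1.03117e-42
  (-)t^(-43) = -9.28052e-42
  (+)t^(-42) = 8.35246e-41
  (-)t^(-41) = -7.51722e-40
  (+)t^(-40) = 6.7655e-39
  (-)t^(-39) = -6.08895e-38
  (+)t^(-38) = 5.48005e-37
  (-)t^(-37) = -4.93205e-36
  (+)t^(-36) = 4.43884e-35
  (-)t^(-35) = -3.99496e-34
  (+)t^(-34) = 3.59546e-33
  (-)t^(-33) = -3.23592e-32
  (+)t^(-32) = 2.91232e-31
  (-)t^(-31) = -2.62109e-30
  (+)t^(-30) = 2.35898e-29
  (-)t^(-29) = -2.12308e-28
  (+)t^(-28) = 1.91078e-27
  (-)t^(-27) = -1.7197e-26
  (+)t^(-26) = 1.54773e-25
  (-)t^(-25) = -1.39296e-24
  (+)t^(-24) = 1.25366e-23
  (-)t^(-23) = -1.12829e-22
  (+)t^(-22) = 1.01546e-21
  (-)t^(-21) = -9.13918e-21
  (+)t^(-20) = 8.22526e-20
  (-)t^(-19) = -7.40274e-19
  (+)t^(-18) = 6.66246e-18
  (+)t^(-16) = 5.3966e-16
Sum = (-1.74629e-47) + (1.57166e-46) + (-1.4145e-45) + (1.27305e-44) + (-1.14574e-43) + (1.03117e-42) + (-9.28052e-42) + (8.35246e-41) + (-7.51722e-40) + (6.7655e-39) + (-6.08895e-38) + (5.48005e-37) + (-4.93205e-36) + (4.43884e-35) + (-3.99496e-34) + (3.59546e-33) + (-3.23592e-32) + (2.91232e-31) + (-2.62109e-30) + (2.35898e-29) + (-2.12308e-28) + (1.91078e-27) + (-1.7197e-26) + (1.54773e-25) + (-1.39296e-24) + (1.25366e-23) + (-1.12829e-22) + (1.01546e-21) + (-9.13918e-21) + (8.22526e-20) + (-7.40274e-19) + (6.66246e-18) + (5.3966e-16)
= 5.456557447e-16
Rounded to 6 significant figures: 5.45656e-16

5.45656e-16


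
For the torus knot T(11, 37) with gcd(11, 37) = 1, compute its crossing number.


For a torus knot T(p, q) with gcd(p,q)=1,
the crossing number is min(p*(q-1), q*(p-1)).
p*(q-1) = 11*36 = 396
q*(p-1) = 37*10 = 370
min(396, 370) = 370

370


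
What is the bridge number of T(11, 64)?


The bridge number of T(p,q) is min(p,q).
min(11, 64) = 11

11


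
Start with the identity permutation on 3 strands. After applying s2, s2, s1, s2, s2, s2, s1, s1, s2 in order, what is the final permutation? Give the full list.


Starting with identity [1, 2, 3].
Apply generators in sequence:
  After s2: [1, 3, 2]
  After s2: [1, 2, 3]
  After s1: [2, 1, 3]
  After s2: [2, 3, 1]
  After s2: [2, 1, 3]
  After s2: [2, 3, 1]
  After s1: [3, 2, 1]
  After s1: [2, 3, 1]
  After s2: [2, 1, 3]
Final permutation: [2, 1, 3]

[2, 1, 3]


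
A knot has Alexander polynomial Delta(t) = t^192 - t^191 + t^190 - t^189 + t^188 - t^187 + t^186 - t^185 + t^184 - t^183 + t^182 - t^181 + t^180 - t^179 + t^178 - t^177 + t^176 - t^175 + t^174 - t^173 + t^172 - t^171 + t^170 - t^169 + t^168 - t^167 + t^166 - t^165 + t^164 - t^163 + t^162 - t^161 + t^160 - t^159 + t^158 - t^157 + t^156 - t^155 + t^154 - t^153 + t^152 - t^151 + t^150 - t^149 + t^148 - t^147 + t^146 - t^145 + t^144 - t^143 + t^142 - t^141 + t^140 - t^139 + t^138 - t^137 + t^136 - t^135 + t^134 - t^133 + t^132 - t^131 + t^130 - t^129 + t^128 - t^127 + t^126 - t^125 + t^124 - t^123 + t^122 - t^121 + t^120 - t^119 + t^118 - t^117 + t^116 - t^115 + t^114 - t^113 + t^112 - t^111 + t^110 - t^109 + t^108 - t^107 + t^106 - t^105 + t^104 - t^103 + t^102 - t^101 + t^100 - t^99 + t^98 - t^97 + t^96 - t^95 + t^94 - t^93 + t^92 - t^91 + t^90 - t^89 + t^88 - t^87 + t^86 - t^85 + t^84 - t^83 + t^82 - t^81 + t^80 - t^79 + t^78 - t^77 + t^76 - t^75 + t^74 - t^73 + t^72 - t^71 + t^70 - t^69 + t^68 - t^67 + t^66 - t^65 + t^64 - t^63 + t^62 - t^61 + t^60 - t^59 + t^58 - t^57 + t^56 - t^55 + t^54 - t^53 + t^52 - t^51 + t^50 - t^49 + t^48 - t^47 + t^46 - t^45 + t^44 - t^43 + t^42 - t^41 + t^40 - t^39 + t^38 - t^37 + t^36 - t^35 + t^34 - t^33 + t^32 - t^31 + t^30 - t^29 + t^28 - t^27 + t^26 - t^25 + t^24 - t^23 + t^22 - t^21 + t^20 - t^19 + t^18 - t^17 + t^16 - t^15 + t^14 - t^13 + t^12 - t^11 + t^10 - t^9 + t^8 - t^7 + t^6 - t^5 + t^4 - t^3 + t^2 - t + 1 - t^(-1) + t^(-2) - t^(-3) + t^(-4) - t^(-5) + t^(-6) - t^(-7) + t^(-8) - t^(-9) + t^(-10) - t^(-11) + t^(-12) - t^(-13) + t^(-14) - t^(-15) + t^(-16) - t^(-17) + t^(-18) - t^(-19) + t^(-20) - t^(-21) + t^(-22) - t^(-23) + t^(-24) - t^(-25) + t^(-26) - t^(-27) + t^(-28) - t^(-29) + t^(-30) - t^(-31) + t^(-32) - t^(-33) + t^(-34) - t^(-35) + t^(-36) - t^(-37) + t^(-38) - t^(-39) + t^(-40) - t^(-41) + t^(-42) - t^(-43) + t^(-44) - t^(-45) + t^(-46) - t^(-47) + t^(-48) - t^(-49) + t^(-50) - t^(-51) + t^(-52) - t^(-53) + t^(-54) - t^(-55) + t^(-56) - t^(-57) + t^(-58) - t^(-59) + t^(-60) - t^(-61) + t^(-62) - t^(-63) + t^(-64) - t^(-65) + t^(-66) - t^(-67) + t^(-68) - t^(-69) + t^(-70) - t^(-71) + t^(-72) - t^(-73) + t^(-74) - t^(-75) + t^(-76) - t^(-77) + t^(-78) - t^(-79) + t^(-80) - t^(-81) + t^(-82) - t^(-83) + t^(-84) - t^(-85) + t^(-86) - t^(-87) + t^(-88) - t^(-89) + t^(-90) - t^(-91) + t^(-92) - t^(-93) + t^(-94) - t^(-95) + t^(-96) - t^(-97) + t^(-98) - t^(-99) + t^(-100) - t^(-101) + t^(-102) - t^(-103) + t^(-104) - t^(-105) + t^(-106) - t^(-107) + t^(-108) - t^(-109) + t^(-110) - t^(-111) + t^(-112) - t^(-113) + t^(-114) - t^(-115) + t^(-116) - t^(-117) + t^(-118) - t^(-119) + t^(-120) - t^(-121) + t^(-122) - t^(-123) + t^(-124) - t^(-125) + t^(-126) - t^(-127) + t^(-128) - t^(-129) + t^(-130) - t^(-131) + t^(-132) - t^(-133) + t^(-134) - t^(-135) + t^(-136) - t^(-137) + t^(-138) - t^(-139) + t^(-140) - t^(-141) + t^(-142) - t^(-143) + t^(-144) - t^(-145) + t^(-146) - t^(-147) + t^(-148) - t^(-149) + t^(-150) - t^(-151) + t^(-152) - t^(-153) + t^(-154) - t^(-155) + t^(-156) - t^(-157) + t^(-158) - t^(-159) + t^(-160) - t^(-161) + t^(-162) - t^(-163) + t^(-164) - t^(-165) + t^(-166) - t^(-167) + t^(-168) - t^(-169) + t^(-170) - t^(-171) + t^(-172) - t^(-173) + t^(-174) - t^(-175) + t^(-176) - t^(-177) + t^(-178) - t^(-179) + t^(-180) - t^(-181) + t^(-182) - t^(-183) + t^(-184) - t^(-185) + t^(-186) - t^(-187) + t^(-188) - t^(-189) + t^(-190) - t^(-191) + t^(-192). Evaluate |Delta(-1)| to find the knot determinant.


Step 1: The polynomial has 385 terms with alternating signs, exponents from 192 down to -192.
Step 2: Substitute t = -1. The i-th term has coefficient (-1)^i and exponent (m-i),
  so its value is (-1)^i * (-1)^(m-i) = (-1)^m = 1 for every i.
Step 3: All 385 terms equal 1, so Delta(-1) = 385 * (1) = 385
Step 4: |Delta(-1)| = 385

385


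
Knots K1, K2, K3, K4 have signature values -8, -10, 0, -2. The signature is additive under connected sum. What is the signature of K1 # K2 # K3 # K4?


The signature is additive under connected sum.
signature(K1 # K2 # K3 # K4) = (-8) + (-10) + (0) + (-2)
= -20

-20


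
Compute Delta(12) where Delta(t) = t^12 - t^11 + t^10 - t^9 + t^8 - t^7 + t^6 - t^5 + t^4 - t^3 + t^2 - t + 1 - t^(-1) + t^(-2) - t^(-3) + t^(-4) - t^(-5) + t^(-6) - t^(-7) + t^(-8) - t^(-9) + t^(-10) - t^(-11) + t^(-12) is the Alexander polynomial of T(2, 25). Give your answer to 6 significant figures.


Substituting t = 12 into Delta(t) = t^12 - t^11 + t^10 - t^9 + t^8 - t^7 + t^6 - t^5 + t^4 - t^3 + t^2 - t + 1 - t^(-1) + t^(-2) - t^(-3) + t^(-4) - t^(-5) + t^(-6) - t^(-7) + t^(-8) - t^(-9) + t^(-10) - t^(-11) + t^(-12):
Term values: (8916100448256) + (-743008370688) + (61917364224) + (-5159780352) + (429981696) + (-35831808) + (2985984) + (-248832) + (20736) + (-1728) + (144) + (-12) + (1) + (-0.0833333) + (0.00694444) + (-0.000578704) + (4.82253e-05) + (-4.01878e-06) + (3.34898e-07) + (-2.79082e-08) + (2.32568e-09) + (-1.93807e-10) + (1.61506e-11) + (-1.34588e-12) + (1.12157e-13)
Sum = 8.230246568e+12
Rounded to 6 significant figures: 8.23025e+12

8.23025e+12


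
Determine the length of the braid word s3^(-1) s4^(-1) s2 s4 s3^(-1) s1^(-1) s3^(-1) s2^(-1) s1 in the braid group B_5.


The word length counts the number of generators (including inverses).
Listing each generator: s3^(-1), s4^(-1), s2, s4, s3^(-1), s1^(-1), s3^(-1), s2^(-1), s1
There are 9 generators in this braid word.

9


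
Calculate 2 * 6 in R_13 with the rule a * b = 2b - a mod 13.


2 * 6 = 2*6 - 2 mod 13
= 12 - 2 mod 13
= 10 mod 13 = 10

10


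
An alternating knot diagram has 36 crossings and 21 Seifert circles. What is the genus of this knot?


For alternating knots, g = (c - s + 1)/2.
= (36 - 21 + 1)/2
= 16/2 = 8

8


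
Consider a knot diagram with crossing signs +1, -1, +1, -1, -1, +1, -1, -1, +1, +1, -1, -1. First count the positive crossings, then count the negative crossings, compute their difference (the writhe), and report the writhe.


Step 1: Count positive crossings (+1).
Positive crossings: 5
Step 2: Count negative crossings (-1).
Negative crossings: 7
Step 3: Writhe = (positive) - (negative)
w = 5 - 7 = -2
Step 4: |w| = 2, and w is negative

-2


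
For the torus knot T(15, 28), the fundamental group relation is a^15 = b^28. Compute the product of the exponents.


The relation is a^15 = b^28.
Product of exponents = 15 * 28
= 420

420


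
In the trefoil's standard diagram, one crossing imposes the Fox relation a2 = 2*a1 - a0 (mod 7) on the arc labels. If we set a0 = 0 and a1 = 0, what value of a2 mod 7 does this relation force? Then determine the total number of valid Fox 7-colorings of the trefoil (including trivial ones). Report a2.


Step 1: Apply the given crossing relation 2*a1 - a0 - a2 = 0 (mod 7).
  a2 = 2*a1 - a0 mod 7
  a2 = 2*0 - 0 mod 7
  a2 = 0 - 0 mod 7
  a2 = 0 mod 7 = 0
Step 2: The trefoil has determinant 3.
  Number of Fox p-colorings (p prime) is p^2 if p = 3, else p.
  Since 7 does not divide 3, only trivial (constant) colorings exist.
  (Here a0 = a1 = a2 = 0, the constant coloring, which is valid.)
  Total colorings = 7
Step 3: a2 = 0, total Fox 7-colorings = 7

0


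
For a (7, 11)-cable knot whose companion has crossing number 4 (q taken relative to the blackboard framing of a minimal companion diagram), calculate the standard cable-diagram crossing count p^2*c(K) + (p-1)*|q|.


Step 1: Each of the c(K) crossings of the companion diagram becomes p*p = p^2 crossings among the p parallel strands, and each of the |q| twists s_1 s_2 ... s_(p-1) adds (p-1) crossings.
  Crossings = p^2 * c(K) + (p-1)*|q|
Step 2: = 7^2 * 4 + (7-1)*11
Step 3: = 49*4 + 6*11
Step 4: = 196 + 66 = 262

262


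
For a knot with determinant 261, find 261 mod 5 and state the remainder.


Step 1: A knot is p-colorable if and only if p divides its determinant.
Step 2: Compute 261 mod 5.
261 = 52 * 5 + 1
Step 3: 261 mod 5 = 1
Step 4: The knot is 5-colorable: no

1


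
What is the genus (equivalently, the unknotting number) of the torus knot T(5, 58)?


For a torus knot T(p,q), both the unknotting number and genus equal (p-1)(q-1)/2.
= (5-1)(58-1)/2
= 4*57/2
= 228/2 = 114

114


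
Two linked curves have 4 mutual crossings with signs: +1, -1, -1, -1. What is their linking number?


Step 1: Count positive crossings: 1
Step 2: Count negative crossings: 3
Step 3: Sum of signs = 1 - 3 = -2
Step 4: Linking number = sum/2 = -2/2 = -1

-1


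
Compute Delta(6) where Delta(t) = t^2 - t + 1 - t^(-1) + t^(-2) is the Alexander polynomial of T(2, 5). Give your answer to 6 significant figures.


Substituting t = 6 into Delta(t) = t^2 - t + 1 - t^(-1) + t^(-2):
Term values: (36) + (-6) + (1) + (-0.166667) + (0.0277778)
Sum = 30.86111111
Rounded to 6 significant figures: 30.8611

30.8611


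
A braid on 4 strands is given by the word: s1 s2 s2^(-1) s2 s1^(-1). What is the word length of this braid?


The word length counts the number of generators (including inverses).
Listing each generator: s1, s2, s2^(-1), s2, s1^(-1)
There are 5 generators in this braid word.

5


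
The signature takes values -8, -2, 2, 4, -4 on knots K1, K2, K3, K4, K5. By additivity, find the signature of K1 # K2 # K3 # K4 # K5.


The signature is additive under connected sum.
signature(K1 # K2 # K3 # K4 # K5) = (-8) + (-2) + (2) + (4) + (-4)
= -8

-8


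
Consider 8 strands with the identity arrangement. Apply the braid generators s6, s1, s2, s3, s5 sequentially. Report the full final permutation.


Starting with identity [1, 2, 3, 4, 5, 6, 7, 8].
Apply generators in sequence:
  After s6: [1, 2, 3, 4, 5, 7, 6, 8]
  After s1: [2, 1, 3, 4, 5, 7, 6, 8]
  After s2: [2, 3, 1, 4, 5, 7, 6, 8]
  After s3: [2, 3, 4, 1, 5, 7, 6, 8]
  After s5: [2, 3, 4, 1, 7, 5, 6, 8]
Final permutation: [2, 3, 4, 1, 7, 5, 6, 8]

[2, 3, 4, 1, 7, 5, 6, 8]


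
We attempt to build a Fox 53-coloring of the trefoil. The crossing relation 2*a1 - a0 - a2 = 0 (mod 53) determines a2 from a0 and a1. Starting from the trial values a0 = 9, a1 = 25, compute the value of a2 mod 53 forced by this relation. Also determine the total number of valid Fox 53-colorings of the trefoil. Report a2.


Step 1: Apply the given crossing relation 2*a1 - a0 - a2 = 0 (mod 53).
  a2 = 2*a1 - a0 mod 53
  a2 = 2*25 - 9 mod 53
  a2 = 50 - 9 mod 53
  a2 = 41 mod 53 = 41
Step 2: The trefoil has determinant 3.
  Number of Fox p-colorings (p prime) is p^2 if p = 3, else p.
  Since 53 does not divide 3, only trivial (constant) colorings exist.
  (So the trial a0 = 9, a1 = 25 with a0 != a1 does NOT extend to a valid coloring of the whole trefoil: the other two crossing relations require 3*(a1 - a0) = 0 (mod 53), which fails.)
  Total colorings = 53
Step 3: a2 = 41, total Fox 53-colorings = 53

41


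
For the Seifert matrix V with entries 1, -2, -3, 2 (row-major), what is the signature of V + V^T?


Step 1: V + V^T = [[2, -5], [-5, 4]]
Step 2: trace = 6, det = -17
Step 3: Discriminant = 6^2 - 4*(-17) = 104
Step 4: Eigenvalues: 8.09902, -2.09902
Step 5: Signature = (# positive eigenvalues) - (# negative eigenvalues) = 0

0


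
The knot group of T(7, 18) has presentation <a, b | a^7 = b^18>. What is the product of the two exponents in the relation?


The relation is a^7 = b^18.
Product of exponents = 7 * 18
= 126

126


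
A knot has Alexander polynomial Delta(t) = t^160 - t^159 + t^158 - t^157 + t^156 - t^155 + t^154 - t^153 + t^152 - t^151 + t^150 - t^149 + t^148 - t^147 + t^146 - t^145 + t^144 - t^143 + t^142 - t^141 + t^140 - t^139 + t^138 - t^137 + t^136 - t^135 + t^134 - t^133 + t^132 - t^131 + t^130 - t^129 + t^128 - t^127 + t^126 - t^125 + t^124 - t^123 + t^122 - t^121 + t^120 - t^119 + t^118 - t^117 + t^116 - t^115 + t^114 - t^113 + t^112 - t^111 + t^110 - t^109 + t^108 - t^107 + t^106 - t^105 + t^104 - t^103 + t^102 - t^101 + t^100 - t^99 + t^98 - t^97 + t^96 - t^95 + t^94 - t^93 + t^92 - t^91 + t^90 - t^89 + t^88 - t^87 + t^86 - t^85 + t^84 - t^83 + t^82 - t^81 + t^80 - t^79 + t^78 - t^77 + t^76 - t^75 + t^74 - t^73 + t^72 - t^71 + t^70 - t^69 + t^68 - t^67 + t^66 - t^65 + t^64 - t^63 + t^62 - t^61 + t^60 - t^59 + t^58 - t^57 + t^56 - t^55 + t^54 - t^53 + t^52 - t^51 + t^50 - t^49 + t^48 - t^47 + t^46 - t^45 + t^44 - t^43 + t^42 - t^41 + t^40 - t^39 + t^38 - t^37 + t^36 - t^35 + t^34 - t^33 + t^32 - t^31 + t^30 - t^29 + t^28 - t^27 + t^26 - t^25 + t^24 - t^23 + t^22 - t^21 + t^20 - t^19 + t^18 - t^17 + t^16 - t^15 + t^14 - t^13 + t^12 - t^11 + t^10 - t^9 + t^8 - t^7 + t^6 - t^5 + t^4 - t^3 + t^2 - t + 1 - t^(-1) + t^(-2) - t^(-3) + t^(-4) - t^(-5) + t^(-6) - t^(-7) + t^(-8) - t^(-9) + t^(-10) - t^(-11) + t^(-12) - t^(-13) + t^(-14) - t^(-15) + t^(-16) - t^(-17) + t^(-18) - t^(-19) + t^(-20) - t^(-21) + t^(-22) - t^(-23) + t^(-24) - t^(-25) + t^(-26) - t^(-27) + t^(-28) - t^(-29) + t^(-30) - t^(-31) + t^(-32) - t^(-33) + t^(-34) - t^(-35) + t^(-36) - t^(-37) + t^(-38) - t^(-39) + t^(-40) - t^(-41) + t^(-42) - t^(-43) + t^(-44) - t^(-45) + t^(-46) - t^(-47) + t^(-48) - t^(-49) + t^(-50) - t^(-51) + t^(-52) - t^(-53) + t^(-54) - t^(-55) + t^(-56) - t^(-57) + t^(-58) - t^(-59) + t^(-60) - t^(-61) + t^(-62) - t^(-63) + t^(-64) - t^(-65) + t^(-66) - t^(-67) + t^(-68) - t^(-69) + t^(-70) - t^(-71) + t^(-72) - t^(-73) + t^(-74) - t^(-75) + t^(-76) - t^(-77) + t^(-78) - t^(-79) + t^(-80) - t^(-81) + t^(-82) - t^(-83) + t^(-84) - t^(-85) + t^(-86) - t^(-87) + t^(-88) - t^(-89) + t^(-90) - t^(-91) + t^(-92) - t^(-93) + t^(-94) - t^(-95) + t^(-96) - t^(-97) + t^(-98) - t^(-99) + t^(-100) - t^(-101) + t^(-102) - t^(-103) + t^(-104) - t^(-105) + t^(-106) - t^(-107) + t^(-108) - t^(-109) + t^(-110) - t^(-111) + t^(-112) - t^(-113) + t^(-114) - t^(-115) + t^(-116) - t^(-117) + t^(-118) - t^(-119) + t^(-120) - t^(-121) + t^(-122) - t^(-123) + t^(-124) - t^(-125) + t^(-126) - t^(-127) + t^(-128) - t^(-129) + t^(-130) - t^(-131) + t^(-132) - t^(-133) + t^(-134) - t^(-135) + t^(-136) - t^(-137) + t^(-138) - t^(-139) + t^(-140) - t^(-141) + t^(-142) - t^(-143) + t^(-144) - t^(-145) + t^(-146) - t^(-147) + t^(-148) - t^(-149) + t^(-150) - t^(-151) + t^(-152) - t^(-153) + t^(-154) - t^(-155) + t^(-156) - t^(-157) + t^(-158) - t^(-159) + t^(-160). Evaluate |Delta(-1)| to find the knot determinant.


Step 1: The polynomial has 321 terms with alternating signs, exponents from 160 down to -160.
Step 2: Substitute t = -1. The i-th term has coefficient (-1)^i and exponent (m-i),
  so its value is (-1)^i * (-1)^(m-i) = (-1)^m = 1 for every i.
Step 3: All 321 terms equal 1, so Delta(-1) = 321 * (1) = 321
Step 4: |Delta(-1)| = 321

321


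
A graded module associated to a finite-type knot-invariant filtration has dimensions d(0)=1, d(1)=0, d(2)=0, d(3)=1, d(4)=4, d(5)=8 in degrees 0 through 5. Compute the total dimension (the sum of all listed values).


Total dimension = d(0) + d(1) + ... + d(5)
= 1 + 0 + 0 + 1 + 4 + 8
= 14

14


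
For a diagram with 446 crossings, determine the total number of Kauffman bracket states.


Each crossing contributes 2 choices (A-smoothing or B-smoothing).
Total states = 2^446 = 181709681073901722637330951972001133588410340171829515070372549795159822028349480831547762678440891390190630401566544483383650407153664

181709681073901722637330951972001133588410340171829515070372549795159822028349480831547762678440891390190630401566544483383650407153664


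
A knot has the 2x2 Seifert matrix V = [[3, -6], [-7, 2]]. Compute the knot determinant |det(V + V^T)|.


Step 1: Form V + V^T where V = [[3, -6], [-7, 2]]
  V^T = [[3, -7], [-6, 2]]
  V + V^T = [[6, -13], [-13, 4]]
Step 2: det(V + V^T) = 6*4 - (-13)*(-13)
  = 24 - 169 = -145
Step 3: Knot determinant = |det(V + V^T)| = |-145| = 145

145


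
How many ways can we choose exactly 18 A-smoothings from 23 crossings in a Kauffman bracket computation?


We choose which 18 of 23 crossings get A-smoothings.
C(23, 18) = 23! / (18! * 5!)
= 33649

33649


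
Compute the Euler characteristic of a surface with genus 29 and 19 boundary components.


chi = 2 - 2g - b
= 2 - 2*29 - 19
= 2 - 58 - 19 = -75

-75


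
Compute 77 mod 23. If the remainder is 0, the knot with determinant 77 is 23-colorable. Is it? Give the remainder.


Step 1: A knot is p-colorable if and only if p divides its determinant.
Step 2: Compute 77 mod 23.
77 = 3 * 23 + 8
Step 3: 77 mod 23 = 8
Step 4: The knot is 23-colorable: no

8


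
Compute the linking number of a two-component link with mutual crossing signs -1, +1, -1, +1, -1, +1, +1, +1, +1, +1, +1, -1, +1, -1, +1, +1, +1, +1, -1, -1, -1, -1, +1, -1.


Step 1: Count positive crossings: 14
Step 2: Count negative crossings: 10
Step 3: Sum of signs = 14 - 10 = 4
Step 4: Linking number = sum/2 = 4/2 = 2

2


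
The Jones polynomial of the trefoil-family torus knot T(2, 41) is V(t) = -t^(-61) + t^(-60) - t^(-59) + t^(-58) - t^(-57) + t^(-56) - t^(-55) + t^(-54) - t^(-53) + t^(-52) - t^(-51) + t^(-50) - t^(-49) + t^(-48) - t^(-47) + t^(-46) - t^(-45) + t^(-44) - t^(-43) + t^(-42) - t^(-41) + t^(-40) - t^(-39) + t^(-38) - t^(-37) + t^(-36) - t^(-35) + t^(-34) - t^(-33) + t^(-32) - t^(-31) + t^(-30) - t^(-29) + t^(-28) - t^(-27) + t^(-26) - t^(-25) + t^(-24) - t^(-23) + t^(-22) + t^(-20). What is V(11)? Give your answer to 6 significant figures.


Substituting t = 11 into V(t) = -t^(-61) + t^(-60) - t^(-59) + t^(-58) - t^(-57) + t^(-56) - t^(-55) + t^(-54) - t^(-53) + t^(-52) - t^(-51) + t^(-50) - t^(-49) + t^(-48) - t^(-47) + t^(-46) - t^(-45) + t^(-44) - t^(-43) + t^(-42) - t^(-41) + t^(-40) - t^(-39) + t^(-38) - t^(-37) + t^(-36) - t^(-35) + t^(-34) - t^(-33) + t^(-32) - t^(-31) + t^(-30) - t^(-29) + t^(-28) - t^(-27) + t^(-26) - t^(-25) + t^(-24) - t^(-23) + t^(-22) + t^(-20):
  (-)t^(-61) = -2.9857e-64
  (+)t^(-60) = 3.28427e-63
  (-)t^(-59) = -3.6127e-62
  (+)t^(-58) = 3.97397e-61
  (-)t^(-57) = -4.37136e-60
  (+)t^(-56) = 4.8085e-59
  (-)t^(-55) = -5.28935e-58
  (+)t^(-54) = 5.81829e-57
  (-)t^(-53) = -6.40011e-56
  (+)t^(-52) = 7.04013e-55
  (-)t^(-51) = -7.74414e-54
  (+)t^(-50) = 8.51855e-53
  (-)t^(-49) = -9.37041e-52
  (+)t^(-48) = 1.03074e-50
  (-)t^(-47) = -1.13382e-49
  (+)t^(-46) = 1.2472e-48
  (-)t^(-45) = -1.37192e-47
  (+)t^(-44) = 1.50911e-46
  (-)t^(-43) = -1.66002e-45
  (+)t^(-42) = 1.82603e-44
  (-)t^(-41) = -2.00863e-43
  (+)t^(-40) = 2.20949e-42
  (-)t^(-39) = -2.43044e-41
  (+)t^(-38) = 2.67349e-40
  (-)t^(-37) = -2.94083e-39
  (+)t^(-36) = 3.23492e-38
  (-)t^(-35) = -3.55841e-37
  (+)t^(-34) = 3.91425e-36
  (-)t^(-33) = -4.30568e-35
  (+)t^(-32) = 4.73624e-34
  (-)t^(-31) = -5.20987e-33
  (+)t^(-30) = 5.73086e-32
  (-)t^(-29) = -6.30394e-31
  (+)t^(-28) = 6.93433e-30
  (-)t^(-27) = -7.62777e-29
  (+)t^(-26) = 8.39055e-28
  (-)t^(-25) = -9.2296e-27
  (+)t^(-24) = 1.01526e-25
  (-)t^(-23) = -1.11678e-24
  (+)t^(-22) = 1.22846e-23
  (+)t^(-20) = 1.48644e-21
Sum = (-2.9857e-64) + (3.28427e-63) + (-3.6127e-62) + (3.97397e-61) + (-4.37136e-60) + (4.8085e-59) + (-5.28935e-58) + (5.81829e-57) + (-6.40011e-56) + (7.04013e-55) + (-7.74414e-54) + (8.51855e-53) + (-9.37041e-52) + (1.03074e-50) + (-1.13382e-49) + (1.2472e-48) + (-1.37192e-47) + (1.50911e-46) + (-1.66002e-45) + (1.82603e-44) + (-2.00863e-43) + (2.20949e-42) + (-2.43044e-41) + (2.67349e-40) + (-2.94083e-39) + (3.23492e-38) + (-3.55841e-37) + (3.91425e-36) + (-4.30568e-35) + (4.73624e-34) + (-5.20987e-33) + (5.73086e-32) + (-6.30394e-31) + (6.93433e-30) + (-7.62777e-29) + (8.39055e-28) + (-9.2296e-27) + (1.01526e-25) + (-1.11678e-24) + (1.22846e-23) + (1.48644e-21)
= 1.497697161e-21
Rounded to 6 significant figures: 1.4977e-21

1.4977e-21


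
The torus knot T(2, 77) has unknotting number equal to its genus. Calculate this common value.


For a torus knot T(p,q), both the unknotting number and genus equal (p-1)(q-1)/2.
= (2-1)(77-1)/2
= 1*76/2
= 76/2 = 38

38


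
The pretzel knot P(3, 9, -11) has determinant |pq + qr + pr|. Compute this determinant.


Step 1: Compute pq + qr + pr.
pq = 3*9 = 27
qr = 9*(-11) = -99
pr = 3*(-11) = -33
pq + qr + pr = 27 + (-99) + (-33) = -105
Step 2: Take absolute value.
det(P(3,9,-11)) = |-105| = 105

105


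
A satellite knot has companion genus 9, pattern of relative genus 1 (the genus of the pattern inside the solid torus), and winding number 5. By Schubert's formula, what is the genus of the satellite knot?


Schubert: g(satellite) = g_rel(pattern) + |winding| * g(companion),
where g_rel(pattern) is the genus of the pattern relative to the solid torus.
= 1 + 5 * 9
= 1 + 45 = 46

46


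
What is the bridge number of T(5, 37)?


The bridge number of T(p,q) is min(p,q).
min(5, 37) = 5

5


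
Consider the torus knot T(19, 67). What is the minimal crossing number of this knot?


For a torus knot T(p, q) with gcd(p,q)=1,
the crossing number is min(p*(q-1), q*(p-1)).
p*(q-1) = 19*66 = 1254
q*(p-1) = 67*18 = 1206
min(1254, 1206) = 1206

1206


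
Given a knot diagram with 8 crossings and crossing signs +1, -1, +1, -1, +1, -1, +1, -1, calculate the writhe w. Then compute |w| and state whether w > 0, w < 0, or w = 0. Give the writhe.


Step 1: Count positive crossings (+1).
Positive crossings: 4
Step 2: Count negative crossings (-1).
Negative crossings: 4
Step 3: Writhe = (positive) - (negative)
w = 4 - 4 = 0
Step 4: |w| = 0, and w is zero

0


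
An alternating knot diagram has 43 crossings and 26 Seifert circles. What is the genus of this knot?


For alternating knots, g = (c - s + 1)/2.
= (43 - 26 + 1)/2
= 18/2 = 9

9


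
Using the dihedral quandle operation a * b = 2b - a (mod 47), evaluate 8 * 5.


8 * 5 = 2*5 - 8 mod 47
= 10 - 8 mod 47
= 2 mod 47 = 2

2


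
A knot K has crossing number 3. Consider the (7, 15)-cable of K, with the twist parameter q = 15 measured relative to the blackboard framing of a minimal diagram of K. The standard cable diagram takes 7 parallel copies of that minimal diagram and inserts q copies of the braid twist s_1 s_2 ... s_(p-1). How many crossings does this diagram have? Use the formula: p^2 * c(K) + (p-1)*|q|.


Step 1: Each of the c(K) crossings of the companion diagram becomes p*p = p^2 crossings among the p parallel strands, and each of the |q| twists s_1 s_2 ... s_(p-1) adds (p-1) crossings.
  Crossings = p^2 * c(K) + (p-1)*|q|
Step 2: = 7^2 * 3 + (7-1)*15
Step 3: = 49*3 + 6*15
Step 4: = 147 + 90 = 237

237


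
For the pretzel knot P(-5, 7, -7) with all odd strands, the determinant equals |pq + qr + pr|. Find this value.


Step 1: Compute pq + qr + pr.
pq = (-5)*7 = -35
qr = 7*(-7) = -49
pr = (-5)*(-7) = 35
pq + qr + pr = -35 + (-49) + 35 = -49
Step 2: Take absolute value.
det(P(-5,7,-7)) = |-49| = 49

49


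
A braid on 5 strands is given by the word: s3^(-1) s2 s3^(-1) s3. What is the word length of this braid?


The word length counts the number of generators (including inverses).
Listing each generator: s3^(-1), s2, s3^(-1), s3
There are 4 generators in this braid word.

4


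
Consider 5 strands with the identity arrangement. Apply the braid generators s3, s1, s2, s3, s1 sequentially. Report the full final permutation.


Starting with identity [1, 2, 3, 4, 5].
Apply generators in sequence:
  After s3: [1, 2, 4, 3, 5]
  After s1: [2, 1, 4, 3, 5]
  After s2: [2, 4, 1, 3, 5]
  After s3: [2, 4, 3, 1, 5]
  After s1: [4, 2, 3, 1, 5]
Final permutation: [4, 2, 3, 1, 5]

[4, 2, 3, 1, 5]


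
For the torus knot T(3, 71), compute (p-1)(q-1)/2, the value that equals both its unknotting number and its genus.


For a torus knot T(p,q), both the unknotting number and genus equal (p-1)(q-1)/2.
= (3-1)(71-1)/2
= 2*70/2
= 140/2 = 70

70


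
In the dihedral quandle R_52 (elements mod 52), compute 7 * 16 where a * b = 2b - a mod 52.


7 * 16 = 2*16 - 7 mod 52
= 32 - 7 mod 52
= 25 mod 52 = 25

25


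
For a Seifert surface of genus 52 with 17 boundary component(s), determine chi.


chi = 2 - 2g - b
= 2 - 2*52 - 17
= 2 - 104 - 17 = -119

-119


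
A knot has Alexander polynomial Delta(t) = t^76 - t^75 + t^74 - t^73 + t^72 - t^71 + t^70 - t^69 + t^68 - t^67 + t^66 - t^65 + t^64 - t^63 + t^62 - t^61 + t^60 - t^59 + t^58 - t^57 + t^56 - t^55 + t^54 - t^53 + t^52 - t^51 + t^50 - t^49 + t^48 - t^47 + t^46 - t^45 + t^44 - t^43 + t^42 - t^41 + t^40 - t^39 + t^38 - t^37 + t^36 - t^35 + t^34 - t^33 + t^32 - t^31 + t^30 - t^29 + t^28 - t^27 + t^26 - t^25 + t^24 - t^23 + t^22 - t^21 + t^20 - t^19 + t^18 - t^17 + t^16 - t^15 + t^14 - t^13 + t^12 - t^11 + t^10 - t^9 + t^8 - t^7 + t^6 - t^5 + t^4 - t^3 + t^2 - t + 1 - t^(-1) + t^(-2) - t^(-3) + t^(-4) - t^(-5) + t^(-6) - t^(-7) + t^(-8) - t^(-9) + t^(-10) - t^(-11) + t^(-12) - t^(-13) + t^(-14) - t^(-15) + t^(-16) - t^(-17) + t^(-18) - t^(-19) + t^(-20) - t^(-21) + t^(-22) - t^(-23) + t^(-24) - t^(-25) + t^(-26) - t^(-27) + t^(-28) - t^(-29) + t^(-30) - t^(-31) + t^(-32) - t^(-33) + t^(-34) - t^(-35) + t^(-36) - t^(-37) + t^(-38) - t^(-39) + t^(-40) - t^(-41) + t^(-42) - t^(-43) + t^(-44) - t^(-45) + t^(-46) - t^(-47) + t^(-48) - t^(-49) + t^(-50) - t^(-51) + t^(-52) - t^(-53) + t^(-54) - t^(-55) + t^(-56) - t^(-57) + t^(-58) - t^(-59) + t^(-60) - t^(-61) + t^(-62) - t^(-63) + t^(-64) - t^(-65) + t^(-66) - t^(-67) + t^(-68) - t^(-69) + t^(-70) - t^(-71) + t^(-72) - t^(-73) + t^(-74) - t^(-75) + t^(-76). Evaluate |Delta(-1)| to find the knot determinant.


Step 1: The polynomial has 153 terms with alternating signs, exponents from 76 down to -76.
Step 2: Substitute t = -1. The i-th term has coefficient (-1)^i and exponent (m-i),
  so its value is (-1)^i * (-1)^(m-i) = (-1)^m = 1 for every i.
Step 3: All 153 terms equal 1, so Delta(-1) = 153 * (1) = 153
Step 4: |Delta(-1)| = 153

153


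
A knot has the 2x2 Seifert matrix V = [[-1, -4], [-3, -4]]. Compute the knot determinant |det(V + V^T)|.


Step 1: Form V + V^T where V = [[-1, -4], [-3, -4]]
  V^T = [[-1, -3], [-4, -4]]
  V + V^T = [[-2, -7], [-7, -8]]
Step 2: det(V + V^T) = (-2)*(-8) - (-7)*(-7)
  = 16 - 49 = -33
Step 3: Knot determinant = |det(V + V^T)| = |-33| = 33

33


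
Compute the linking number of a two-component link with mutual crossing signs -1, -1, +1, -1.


Step 1: Count positive crossings: 1
Step 2: Count negative crossings: 3
Step 3: Sum of signs = 1 - 3 = -2
Step 4: Linking number = sum/2 = -2/2 = -1

-1


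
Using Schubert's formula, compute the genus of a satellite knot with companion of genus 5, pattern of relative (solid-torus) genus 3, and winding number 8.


Schubert: g(satellite) = g_rel(pattern) + |winding| * g(companion),
where g_rel(pattern) is the genus of the pattern relative to the solid torus.
= 3 + 8 * 5
= 3 + 40 = 43

43


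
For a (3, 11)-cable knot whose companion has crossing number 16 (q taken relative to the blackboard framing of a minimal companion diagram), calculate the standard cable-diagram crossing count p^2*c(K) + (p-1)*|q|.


Step 1: Each of the c(K) crossings of the companion diagram becomes p*p = p^2 crossings among the p parallel strands, and each of the |q| twists s_1 s_2 ... s_(p-1) adds (p-1) crossings.
  Crossings = p^2 * c(K) + (p-1)*|q|
Step 2: = 3^2 * 16 + (3-1)*11
Step 3: = 9*16 + 2*11
Step 4: = 144 + 22 = 166

166


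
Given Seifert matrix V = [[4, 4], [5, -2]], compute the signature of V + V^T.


Step 1: V + V^T = [[8, 9], [9, -4]]
Step 2: trace = 4, det = -113
Step 3: Discriminant = 4^2 - 4*(-113) = 468
Step 4: Eigenvalues: 12.8167, -8.81665
Step 5: Signature = (# positive eigenvalues) - (# negative eigenvalues) = 0

0


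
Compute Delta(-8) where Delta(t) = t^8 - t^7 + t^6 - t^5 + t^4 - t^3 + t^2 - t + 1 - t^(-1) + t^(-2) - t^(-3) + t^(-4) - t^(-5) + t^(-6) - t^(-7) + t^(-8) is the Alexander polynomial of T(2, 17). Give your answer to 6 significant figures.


Substituting t = -8 into Delta(t) = t^8 - t^7 + t^6 - t^5 + t^4 - t^3 + t^2 - t + 1 - t^(-1) + t^(-2) - t^(-3) + t^(-4) - t^(-5) + t^(-6) - t^(-7) + t^(-8):
Term values: (16777216) + (2097152) + (262144) + (32768) + (4096) + (512) + (64) + (8) + (1) + (0.125) + (0.015625) + (0.00195312) + (0.000244141) + (3.05176e-05) + (3.8147e-06) + (4.76837e-07) + (5.96046e-08)
Sum = 19173961.14
Rounded to 6 significant figures: 1.9174e+07

1.9174e+07


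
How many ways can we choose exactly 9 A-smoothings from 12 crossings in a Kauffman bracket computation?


We choose which 9 of 12 crossings get A-smoothings.
C(12, 9) = 12! / (9! * 3!)
= 220

220


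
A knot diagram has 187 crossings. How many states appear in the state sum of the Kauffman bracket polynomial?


Each crossing contributes 2 choices (A-smoothing or B-smoothing).
Total states = 2^187 = 196159429230833773869868419475239575503198607639501078528

196159429230833773869868419475239575503198607639501078528


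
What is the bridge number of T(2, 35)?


The bridge number of T(p,q) is min(p,q).
min(2, 35) = 2

2


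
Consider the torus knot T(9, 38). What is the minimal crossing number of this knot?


For a torus knot T(p, q) with gcd(p,q)=1,
the crossing number is min(p*(q-1), q*(p-1)).
p*(q-1) = 9*37 = 333
q*(p-1) = 38*8 = 304
min(333, 304) = 304

304


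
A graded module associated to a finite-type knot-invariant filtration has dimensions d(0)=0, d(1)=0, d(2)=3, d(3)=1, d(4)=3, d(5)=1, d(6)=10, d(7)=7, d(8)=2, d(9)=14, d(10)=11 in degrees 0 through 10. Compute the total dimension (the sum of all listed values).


Total dimension = d(0) + d(1) + ... + d(10)
= 0 + 0 + 3 + 1 + 3 + 1 + 10 + 7 + 2 + 14 + 11
= 52

52


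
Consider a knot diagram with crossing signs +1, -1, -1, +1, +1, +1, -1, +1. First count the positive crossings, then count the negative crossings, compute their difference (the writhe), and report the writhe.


Step 1: Count positive crossings (+1).
Positive crossings: 5
Step 2: Count negative crossings (-1).
Negative crossings: 3
Step 3: Writhe = (positive) - (negative)
w = 5 - 3 = 2
Step 4: |w| = 2, and w is positive

2


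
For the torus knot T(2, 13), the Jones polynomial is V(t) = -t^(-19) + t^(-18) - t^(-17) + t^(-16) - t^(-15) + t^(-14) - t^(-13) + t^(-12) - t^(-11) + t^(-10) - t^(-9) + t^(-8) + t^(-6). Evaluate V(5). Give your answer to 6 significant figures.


Substituting t = 5 into V(t) = -t^(-19) + t^(-18) - t^(-17) + t^(-16) - t^(-15) + t^(-14) - t^(-13) + t^(-12) - t^(-11) + t^(-10) - t^(-9) + t^(-8) + t^(-6):
  (-)t^(-19) = -5.24288e-14
  (+)t^(-18) = 2.62144e-13
  (-)t^(-17) = -1.31072e-12
  (+)t^(-16) = 6.5536e-12
  (-)t^(-15) = -3.2768e-11
  (+)t^(-14) = 1.6384e-10
  (-)t^(-13) = -8.192e-10
  (+)t^(-12) = 4.096e-09
  (-)t^(-11) = -2.048e-08
  (+)t^(-10) = 1.024e-07
  (-)t^(-9) = -5.12e-07
  (+)t^(-8) = 2.56e-06
  (+)t^(-6) = 6.4e-05
Sum = (-5.24288e-14) + (2.62144e-13) + (-1.31072e-12) + (6.5536e-12) + (-3.2768e-11) + (1.6384e-10) + (-8.192e-10) + (4.096e-09) + (-2.048e-08) + (1.024e-07) + (-5.12e-07) + (2.56e-06) + (6.4e-05)
= 6.613333332e-05
Rounded to 6 significant figures: 6.61333e-05

6.61333e-05


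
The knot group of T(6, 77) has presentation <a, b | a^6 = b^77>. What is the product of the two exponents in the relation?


The relation is a^6 = b^77.
Product of exponents = 6 * 77
= 462

462


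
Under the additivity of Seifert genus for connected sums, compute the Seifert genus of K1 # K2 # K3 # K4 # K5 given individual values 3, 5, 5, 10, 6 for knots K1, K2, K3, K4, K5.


The Seifert genus is additive under connected sum.
Seifert genus(K1 # K2 # K3 # K4 # K5) = (3) + (5) + (5) + (10) + (6)
= 29

29


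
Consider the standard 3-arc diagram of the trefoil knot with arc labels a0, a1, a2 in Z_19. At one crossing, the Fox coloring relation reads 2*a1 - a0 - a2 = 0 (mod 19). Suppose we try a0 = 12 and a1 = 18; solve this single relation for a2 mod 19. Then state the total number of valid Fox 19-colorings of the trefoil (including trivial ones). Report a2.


Step 1: Apply the given crossing relation 2*a1 - a0 - a2 = 0 (mod 19).
  a2 = 2*a1 - a0 mod 19
  a2 = 2*18 - 12 mod 19
  a2 = 36 - 12 mod 19
  a2 = 24 mod 19 = 5
Step 2: The trefoil has determinant 3.
  Number of Fox p-colorings (p prime) is p^2 if p = 3, else p.
  Since 19 does not divide 3, only trivial (constant) colorings exist.
  (So the trial a0 = 12, a1 = 18 with a0 != a1 does NOT extend to a valid coloring of the whole trefoil: the other two crossing relations require 3*(a1 - a0) = 0 (mod 19), which fails.)
  Total colorings = 19
Step 3: a2 = 5, total Fox 19-colorings = 19

5


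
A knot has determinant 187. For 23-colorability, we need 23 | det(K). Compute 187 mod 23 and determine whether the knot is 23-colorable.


Step 1: A knot is p-colorable if and only if p divides its determinant.
Step 2: Compute 187 mod 23.
187 = 8 * 23 + 3
Step 3: 187 mod 23 = 3
Step 4: The knot is 23-colorable: no

3


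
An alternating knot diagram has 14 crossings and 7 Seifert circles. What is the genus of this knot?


For alternating knots, g = (c - s + 1)/2.
= (14 - 7 + 1)/2
= 8/2 = 4

4


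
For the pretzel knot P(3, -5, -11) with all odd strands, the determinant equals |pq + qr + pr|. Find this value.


Step 1: Compute pq + qr + pr.
pq = 3*(-5) = -15
qr = (-5)*(-11) = 55
pr = 3*(-11) = -33
pq + qr + pr = -15 + 55 + (-33) = 7
Step 2: Take absolute value.
det(P(3,-5,-11)) = |7| = 7

7


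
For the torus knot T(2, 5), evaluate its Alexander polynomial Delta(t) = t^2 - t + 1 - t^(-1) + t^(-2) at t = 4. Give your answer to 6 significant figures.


Substituting t = 4 into Delta(t) = t^2 - t + 1 - t^(-1) + t^(-2):
Term values: (16) + (-4) + (1) + (-0.25) + (0.0625)
Sum = 12.8125
Rounded to 6 significant figures: 12.8125

12.8125


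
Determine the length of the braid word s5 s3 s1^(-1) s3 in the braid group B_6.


The word length counts the number of generators (including inverses).
Listing each generator: s5, s3, s1^(-1), s3
There are 4 generators in this braid word.

4


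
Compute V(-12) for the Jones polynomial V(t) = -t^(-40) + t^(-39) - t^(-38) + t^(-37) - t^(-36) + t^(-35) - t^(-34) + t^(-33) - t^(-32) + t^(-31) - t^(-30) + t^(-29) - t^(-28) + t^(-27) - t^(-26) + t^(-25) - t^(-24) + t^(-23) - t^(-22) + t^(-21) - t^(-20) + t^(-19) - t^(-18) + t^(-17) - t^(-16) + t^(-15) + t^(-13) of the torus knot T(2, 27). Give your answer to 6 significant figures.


Substituting t = -12 into V(t) = -t^(-40) + t^(-39) - t^(-38) + t^(-37) - t^(-36) + t^(-35) - t^(-34) + t^(-33) - t^(-32) + t^(-31) - t^(-30) + t^(-29) - t^(-28) + t^(-27) - t^(-26) + t^(-25) - t^(-24) + t^(-23) - t^(-22) + t^(-21) - t^(-20) + t^(-19) - t^(-18) + t^(-17) - t^(-16) + t^(-15) + t^(-13):
  (-)t^(-40) = -6.80378e-44
  (+)t^(-39) = -8.16453e-43
  (-)t^(-38) = -9.79744e-42
  (+)t^(-37) = -1.17569e-40
  (-)t^(-36) = -1.41083e-39
  (+)t^(-35) = -1.693e-38
  (-)t^(-34) = -2.0316e-37
  (+)t^(-33) = -2.43792e-36
  (-)t^(-32) = -2.9255e-35
  (+)t^(-31) = -3.5106e-34
  (-)t^(-30) = -4.21272e-33
  (+)t^(-29) = -5.05526e-32
  (-)t^(-28) = -6.06632e-31
  (+)t^(-27) = -7.27958e-30
  (-)t^(-26) = -8.7355e-29
  (+)t^(-25) = -1.04826e-27
  (-)t^(-24) = -1.25791e-26
  (+)t^(-23) = -1.50949e-25
  (-)t^(-22) = -1.81139e-24
  (+)t^(-21) = -2.17367e-23
  (-)t^(-20) = -2.60841e-22
  (+)t^(-19) = -3.13009e-21
  (-)t^(-18) = -3.7561e-20
  (+)t^(-17) = -4.50732e-19
  (-)t^(-16) = -5.40879e-18
  (+)t^(-15) = -6.49055e-17
  (+)t^(-13) = -9.34639e-15
Sum = (-6.80378e-44) + (-8.16453e-43) + (-9.79744e-42) + (-1.17569e-40) + (-1.41083e-39) + (-1.693e-38) + (-2.0316e-37) + (-2.43792e-36) + (-2.9255e-35) + (-3.5106e-34) + (-4.21272e-33) + (-5.05526e-32) + (-6.06632e-31) + (-7.27958e-30) + (-8.7355e-29) + (-1.04826e-27) + (-1.25791e-26) + (-1.50949e-25) + (-1.81139e-24) + (-2.17367e-23) + (-2.60841e-22) + (-3.13009e-21) + (-3.7561e-20) + (-4.50732e-19) + (-5.40879e-18) + (-6.49055e-17) + (-9.34639e-15)
= -9.417193868e-15
Rounded to 6 significant figures: -9.41719e-15

-9.41719e-15
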